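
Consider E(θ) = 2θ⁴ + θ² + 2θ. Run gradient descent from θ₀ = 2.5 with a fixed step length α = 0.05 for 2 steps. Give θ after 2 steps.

E′(θ) = 8θ³ + 2θ + 2
Step 1: E′(2.5) = 132; θ₁ = 2.5 − 0.05·132 = -4.1
Step 2: E′(-4.1) = -557.568; θ₂ = -4.1 − 0.05·(-557.568) = 23.7784

23.7784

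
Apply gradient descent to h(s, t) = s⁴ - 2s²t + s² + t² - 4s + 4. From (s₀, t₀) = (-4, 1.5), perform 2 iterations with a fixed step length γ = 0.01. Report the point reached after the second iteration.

∇h = (4s³ - 4st + 2s - 4, -2s² + 2t)
(s₁, t₁) = (-4, 1.5) − 0.01·(-244, -29) = (-1.56, 1.79)
(s₂, t₂) = (-1.56, 1.79) − 0.01·(-11.136064, -1.2872) = (-1.44863936, 1.802872)

(-1.44863936, 1.802872)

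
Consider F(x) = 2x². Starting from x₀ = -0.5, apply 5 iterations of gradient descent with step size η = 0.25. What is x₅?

F′(x) = 4x
x₁ = -0.5 − 0.25·(-2) = 0
x₂ = 0 − 0.25·0 = 0
x₃ = 0 − 0.25·0 = 0
x₄ = 0 − 0.25·0 = 0
x₅ = 0 − 0.25·0 = 0

0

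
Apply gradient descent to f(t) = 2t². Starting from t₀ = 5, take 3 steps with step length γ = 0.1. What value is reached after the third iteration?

f′(t) = 4t
Step 1: f′(5) = 20; t₁ = 5 − 0.1·20 = 3
Step 2: f′(3) = 12; t₂ = 3 − 0.1·12 = 1.8
Step 3: f′(1.8) = 7.2; t₃ = 1.8 − 0.1·7.2 = 1.08

1.08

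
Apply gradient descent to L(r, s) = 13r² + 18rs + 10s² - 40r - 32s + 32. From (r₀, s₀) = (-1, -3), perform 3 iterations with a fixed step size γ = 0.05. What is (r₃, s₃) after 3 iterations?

∇L = (26r + 18s - 40, 18r + 20s - 32)
Step 1: at (-1, -3), ∇L = (-120, -110) → (-1, -3) − 0.05·(-120, -110) = (5, 2.5)
Step 2: at (5, 2.5), ∇L = (135, 108) → (5, 2.5) − 0.05·(135, 108) = (-1.75, -2.9)
Step 3: at (-1.75, -2.9), ∇L = (-137.7, -121.5) → (-1.75, -2.9) − 0.05·(-137.7, -121.5) = (5.135, 3.175)

(5.135, 3.175)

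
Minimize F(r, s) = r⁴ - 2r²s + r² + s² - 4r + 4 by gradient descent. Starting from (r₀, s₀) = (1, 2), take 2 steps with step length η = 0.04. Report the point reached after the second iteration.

(1.37666816, 1.889408)

∇F = (4r³ - 4rs + 2r - 4, -2r² + 2s)
(r₁, s₁) = (1, 2) − 0.04·(-6, 2) = (1.24, 1.92)
(r₂, s₂) = (1.24, 1.92) − 0.04·(-3.416704, 0.7648) = (1.37666816, 1.889408)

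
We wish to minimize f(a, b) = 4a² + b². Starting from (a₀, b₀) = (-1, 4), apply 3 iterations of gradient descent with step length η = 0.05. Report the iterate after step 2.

(-0.36, 3.24)

∇f = (8a, 2b)
Step 1: at (-1, 4), ∇f = (-8, 8) → (-1, 4) − 0.05·(-8, 8) = (-0.6, 3.6)
Step 2: at (-0.6, 3.6), ∇f = (-4.8, 7.2) → (-0.6, 3.6) − 0.05·(-4.8, 7.2) = (-0.36, 3.24)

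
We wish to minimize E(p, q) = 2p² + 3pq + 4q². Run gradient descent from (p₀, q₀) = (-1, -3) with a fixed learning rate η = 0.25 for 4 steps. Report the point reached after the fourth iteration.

∇E = (4p + 3q, 3p + 8q)
(p₁, q₁) = (-1, -3) − 0.25·(-13, -27) = (2.25, 3.75)
(p₂, q₂) = (2.25, 3.75) − 0.25·(20.25, 36.75) = (-2.8125, -5.4375)
(p₃, q₃) = (-2.8125, -5.4375) − 0.25·(-27.5625, -51.9375) = (4.078125, 7.546875)
(p₄, q₄) = (4.078125, 7.546875) − 0.25·(38.953125, 72.609375) = (-5.66015625, -10.60546875)

(-5.66015625, -10.60546875)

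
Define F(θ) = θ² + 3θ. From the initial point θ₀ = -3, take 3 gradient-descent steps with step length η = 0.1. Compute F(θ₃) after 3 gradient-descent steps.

-1.660176

F′(θ) = 2θ + 3
θ₁ = -3 − 0.1·(-3) = -2.7
θ₂ = -2.7 − 0.1·(-2.4) = -2.46
θ₃ = -2.46 − 0.1·(-1.92) = -2.268
F(-2.268) = -1.660176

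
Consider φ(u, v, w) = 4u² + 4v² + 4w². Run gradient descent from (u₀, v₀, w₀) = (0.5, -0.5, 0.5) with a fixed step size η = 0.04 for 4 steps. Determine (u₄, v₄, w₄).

∇φ = (8u, 8v, 8w)
(u₁, v₁, w₁) = (0.5, -0.5, 0.5) − 0.04·(4, -4, 4) = (0.34, -0.34, 0.34)
(u₂, v₂, w₂) = (0.34, -0.34, 0.34) − 0.04·(2.72, -2.72, 2.72) = (0.2312, -0.2312, 0.2312)
(u₃, v₃, w₃) = (0.2312, -0.2312, 0.2312) − 0.04·(1.8496, -1.8496, 1.8496) = (0.157216, -0.157216, 0.157216)
(u₄, v₄, w₄) = (0.157216, -0.157216, 0.157216) − 0.04·(1.257728, -1.257728, 1.257728) = (0.10690688, -0.10690688, 0.10690688)

(0.10690688, -0.10690688, 0.10690688)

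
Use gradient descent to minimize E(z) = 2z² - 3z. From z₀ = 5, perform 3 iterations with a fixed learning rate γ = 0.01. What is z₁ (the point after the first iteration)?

4.83

E′(z) = 4z - 3
z₁ = 5 − 0.01·17 = 4.83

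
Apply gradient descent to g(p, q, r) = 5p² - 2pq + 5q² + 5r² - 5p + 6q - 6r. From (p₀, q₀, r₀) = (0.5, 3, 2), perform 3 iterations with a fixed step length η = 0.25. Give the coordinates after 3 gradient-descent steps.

∇g = (10p - 2q - 5, -2p + 10q + 6, 10r - 6)
(p₁, q₁, r₁) = (0.5, 3, 2) − 0.25·(-6, 35, 14) = (2, -5.75, -1.5)
(p₂, q₂, r₂) = (2, -5.75, -1.5) − 0.25·(26.5, -55.5, -21) = (-4.625, 8.125, 3.75)
(p₃, q₃, r₃) = (-4.625, 8.125, 3.75) − 0.25·(-67.5, 96.5, 31.5) = (12.25, -16, -4.125)

(12.25, -16, -4.125)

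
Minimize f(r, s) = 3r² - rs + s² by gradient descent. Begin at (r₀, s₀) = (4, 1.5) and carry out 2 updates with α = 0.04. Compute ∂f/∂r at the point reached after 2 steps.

∇f = (6r - s, -r + 2s)
(r₁, s₁) = (4, 1.5) − 0.04·(22.5, -1) = (3.1, 1.54)
(r₂, s₂) = (3.1, 1.54) − 0.04·(17.06, -0.02) = (2.4176, 1.5408)
∂f/∂r at (2.4176, 1.5408) = 12.9648

12.9648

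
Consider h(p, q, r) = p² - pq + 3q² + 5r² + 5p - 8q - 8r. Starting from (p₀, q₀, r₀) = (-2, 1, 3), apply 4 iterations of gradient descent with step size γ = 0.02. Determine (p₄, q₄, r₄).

∇h = (2p - q + 5, -p + 6q - 8, 10r - 8)
Step 1: at (-2, 1, 3), ∇h = (0, 0, 22) → (-2, 1, 3) − 0.02·(0, 0, 22) = (-2, 1, 2.56)
Step 2: at (-2, 1, 2.56), ∇h = (0, 0, 17.6) → (-2, 1, 2.56) − 0.02·(0, 0, 17.6) = (-2, 1, 2.208)
Step 3: at (-2, 1, 2.208), ∇h = (0, 0, 14.08) → (-2, 1, 2.208) − 0.02·(0, 0, 14.08) = (-2, 1, 1.9264)
Step 4: at (-2, 1, 1.9264), ∇h = (0, 0, 11.264) → (-2, 1, 1.9264) − 0.02·(0, 0, 11.264) = (-2, 1, 1.70112)

(-2, 1, 1.70112)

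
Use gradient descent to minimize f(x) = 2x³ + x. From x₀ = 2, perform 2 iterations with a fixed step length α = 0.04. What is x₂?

f′(x) = 6x² + 1
x₁ = 2 − 0.04·25 = 1
x₂ = 1 − 0.04·7 = 0.72

0.72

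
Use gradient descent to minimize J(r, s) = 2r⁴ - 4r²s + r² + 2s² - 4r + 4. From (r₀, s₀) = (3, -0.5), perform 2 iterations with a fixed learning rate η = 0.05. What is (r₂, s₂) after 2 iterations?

(233.44, 15.57)

∇J = (8r³ - 8rs + 2r - 4, -4r² + 4s)
(r₁, s₁) = (3, -0.5) − 0.05·(230, -38) = (-8.5, 1.4)
(r₂, s₂) = (-8.5, 1.4) − 0.05·(-4838.8, -283.4) = (233.44, 15.57)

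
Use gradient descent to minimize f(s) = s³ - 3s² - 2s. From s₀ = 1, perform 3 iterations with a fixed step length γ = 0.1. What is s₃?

2.1683125

f′(s) = 3s² - 6s - 2
s₁ = 1 − 0.1·(-5) = 1.5
s₂ = 1.5 − 0.1·(-4.25) = 1.925
s₃ = 1.925 − 0.1·(-2.433125) = 2.1683125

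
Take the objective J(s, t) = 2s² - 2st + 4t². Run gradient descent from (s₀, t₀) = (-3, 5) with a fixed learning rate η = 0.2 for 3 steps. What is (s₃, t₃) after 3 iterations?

∇J = (4s - 2t, -2s + 8t)
Step 1: at (-3, 5), ∇J = (-22, 46) → (-3, 5) − 0.2·(-22, 46) = (1.4, -4.2)
Step 2: at (1.4, -4.2), ∇J = (14, -36.4) → (1.4, -4.2) − 0.2·(14, -36.4) = (-1.4, 3.08)
Step 3: at (-1.4, 3.08), ∇J = (-11.76, 27.44) → (-1.4, 3.08) − 0.2·(-11.76, 27.44) = (0.952, -2.408)

(0.952, -2.408)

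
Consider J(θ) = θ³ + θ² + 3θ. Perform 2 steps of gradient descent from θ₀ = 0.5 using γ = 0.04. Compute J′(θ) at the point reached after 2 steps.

3.378177562672

J′(θ) = 3θ² + 2θ + 3
Step 1: J′(0.5) = 4.75; θ₁ = 0.5 − 0.04·4.75 = 0.31
Step 2: J′(0.31) = 3.9083; θ₂ = 0.31 − 0.04·3.9083 = 0.153668
J′(θ) at (0.153668) = 3.378177562672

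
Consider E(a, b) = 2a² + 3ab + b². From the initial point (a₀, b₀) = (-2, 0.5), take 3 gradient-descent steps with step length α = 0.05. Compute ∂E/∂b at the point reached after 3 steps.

-1.7998125

∇E = (4a + 3b, 3a + 2b)
Step 1: at (-2, 0.5), ∇E = (-6.5, -5) → (-2, 0.5) − 0.05·(-6.5, -5) = (-1.675, 0.75)
Step 2: at (-1.675, 0.75), ∇E = (-4.45, -3.525) → (-1.675, 0.75) − 0.05·(-4.45, -3.525) = (-1.4525, 0.92625)
Step 3: at (-1.4525, 0.92625), ∇E = (-3.03125, -2.505) → (-1.4525, 0.92625) − 0.05·(-3.03125, -2.505) = (-1.3009375, 1.0515)
∂E/∂b at (-1.3009375, 1.0515) = -1.7998125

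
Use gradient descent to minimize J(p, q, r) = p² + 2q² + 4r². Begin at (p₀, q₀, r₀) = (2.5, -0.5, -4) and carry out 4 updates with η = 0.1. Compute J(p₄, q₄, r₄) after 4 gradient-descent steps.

1.05713792

∇J = (2p, 4q, 8r)
Step 1: at (2.5, -0.5, -4), ∇J = (5, -2, -32) → (2.5, -0.5, -4) − 0.1·(5, -2, -32) = (2, -0.3, -0.8)
Step 2: at (2, -0.3, -0.8), ∇J = (4, -1.2, -6.4) → (2, -0.3, -0.8) − 0.1·(4, -1.2, -6.4) = (1.6, -0.18, -0.16)
Step 3: at (1.6, -0.18, -0.16), ∇J = (3.2, -0.72, -1.28) → (1.6, -0.18, -0.16) − 0.1·(3.2, -0.72, -1.28) = (1.28, -0.108, -0.032)
Step 4: at (1.28, -0.108, -0.032), ∇J = (2.56, -0.432, -0.256) → (1.28, -0.108, -0.032) − 0.1·(2.56, -0.432, -0.256) = (1.024, -0.0648, -0.0064)
J(1.024, -0.0648, -0.0064) = 1.05713792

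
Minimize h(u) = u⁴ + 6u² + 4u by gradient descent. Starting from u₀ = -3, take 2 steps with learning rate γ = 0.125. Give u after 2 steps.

-1532.0625

h′(u) = 4u³ + 12u + 4
Step 1: h′(-3) = -140; u₁ = -3 − 0.125·(-140) = 14.5
Step 2: h′(14.5) = 12372.5; u₂ = 14.5 − 0.125·12372.5 = -1532.0625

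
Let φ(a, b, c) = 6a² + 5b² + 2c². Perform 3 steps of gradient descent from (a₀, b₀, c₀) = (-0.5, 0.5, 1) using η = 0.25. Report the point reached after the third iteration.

(4, -1.6875, 0)

∇φ = (12a, 10b, 4c)
(a₁, b₁, c₁) = (-0.5, 0.5, 1) − 0.25·(-6, 5, 4) = (1, -0.75, 0)
(a₂, b₂, c₂) = (1, -0.75, 0) − 0.25·(12, -7.5, 0) = (-2, 1.125, 0)
(a₃, b₃, c₃) = (-2, 1.125, 0) − 0.25·(-24, 11.25, 0) = (4, -1.6875, 0)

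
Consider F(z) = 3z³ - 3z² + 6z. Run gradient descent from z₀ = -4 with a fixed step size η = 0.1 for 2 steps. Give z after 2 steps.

F′(z) = 9z² - 6z + 6
z₁ = -4 − 0.1·174 = -21.4
z₂ = -21.4 − 0.1·4256.04 = -447.004

-447.004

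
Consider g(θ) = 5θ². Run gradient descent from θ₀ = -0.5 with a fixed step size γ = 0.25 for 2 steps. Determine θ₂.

g′(θ) = 10θ
Step 1: g′(-0.5) = -5; θ₁ = -0.5 − 0.25·(-5) = 0.75
Step 2: g′(0.75) = 7.5; θ₂ = 0.75 − 0.25·7.5 = -1.125

-1.125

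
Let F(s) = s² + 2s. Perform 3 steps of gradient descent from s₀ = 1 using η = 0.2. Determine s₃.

-0.568

F′(s) = 2s + 2
s₁ = 1 − 0.2·4 = 0.2
s₂ = 0.2 − 0.2·2.4 = -0.28
s₃ = -0.28 − 0.2·1.44 = -0.568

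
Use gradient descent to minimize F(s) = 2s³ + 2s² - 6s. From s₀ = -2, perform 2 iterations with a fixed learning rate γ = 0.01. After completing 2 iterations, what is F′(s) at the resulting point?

14.70398616

F′(s) = 6s² + 4s - 6
Step 1: F′(-2) = 10; s₁ = -2 − 0.01·10 = -2.1
Step 2: F′(-2.1) = 12.06; s₂ = -2.1 − 0.01·12.06 = -2.2206
F′(s) at (-2.2206) = 14.70398616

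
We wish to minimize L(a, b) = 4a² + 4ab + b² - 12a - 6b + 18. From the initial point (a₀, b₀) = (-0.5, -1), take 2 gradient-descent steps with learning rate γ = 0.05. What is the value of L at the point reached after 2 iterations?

∇L = (8a + 4b - 12, 4a + 2b - 6)
Step 1: at (-0.5, -1), ∇L = (-20, -10) → (-0.5, -1) − 0.05·(-20, -10) = (0.5, -0.5)
Step 2: at (0.5, -0.5), ∇L = (-10, -5) → (0.5, -0.5) − 0.05·(-10, -5) = (1, -0.25)
L(1, -0.25) = 10.5625

10.5625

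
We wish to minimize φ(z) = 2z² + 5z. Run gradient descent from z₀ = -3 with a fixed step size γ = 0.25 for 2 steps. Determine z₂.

-1.25

φ′(z) = 4z + 5
Step 1: φ′(-3) = -7; z₁ = -3 − 0.25·(-7) = -1.25
Step 2: φ′(-1.25) = 0; z₂ = -1.25 − 0.25·0 = -1.25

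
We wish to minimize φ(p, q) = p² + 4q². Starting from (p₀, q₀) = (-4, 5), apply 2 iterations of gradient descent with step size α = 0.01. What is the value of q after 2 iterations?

∇φ = (2p, 8q)
(p₁, q₁) = (-4, 5) − 0.01·(-8, 40) = (-3.92, 4.6)
(p₂, q₂) = (-3.92, 4.6) − 0.01·(-7.84, 36.8) = (-3.8416, 4.232)
q = 4.232

4.232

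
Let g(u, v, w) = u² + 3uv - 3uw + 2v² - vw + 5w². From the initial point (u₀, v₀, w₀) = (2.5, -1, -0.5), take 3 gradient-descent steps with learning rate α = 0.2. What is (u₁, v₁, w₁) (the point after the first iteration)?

(1.8, -1.8, 1.8)

∇g = (2u + 3v - 3w, 3u + 4v - w, -3u - v + 10w)
(u₁, v₁, w₁) = (2.5, -1, -0.5) − 0.2·(3.5, 4, -11.5) = (1.8, -1.8, 1.8)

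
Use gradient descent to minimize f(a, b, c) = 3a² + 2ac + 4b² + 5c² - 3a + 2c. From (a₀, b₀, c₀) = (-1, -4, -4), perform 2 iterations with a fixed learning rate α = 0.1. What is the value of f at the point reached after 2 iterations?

∇f = (6a + 2c - 3, 8b, 2a + 10c + 2)
Step 1: at (-1, -4, -4), ∇f = (-17, -32, -40) → (-1, -4, -4) − 0.1·(-17, -32, -40) = (0.7, -0.8, 0)
Step 2: at (0.7, -0.8, 0), ∇f = (1.2, -6.4, 3.4) → (0.7, -0.8, 0) − 0.1·(1.2, -6.4, 3.4) = (0.58, -0.16, -0.34)
f(0.58, -0.16, -0.34) = -1.1248

-1.1248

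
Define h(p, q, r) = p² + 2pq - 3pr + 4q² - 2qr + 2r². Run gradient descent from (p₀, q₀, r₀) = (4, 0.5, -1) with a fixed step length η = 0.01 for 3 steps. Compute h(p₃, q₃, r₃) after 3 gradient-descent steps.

∇h = (2p + 2q - 3r, 2p + 8q - 2r, -3p - 2q + 4r)
Step 1: at (4, 0.5, -1), ∇h = (12, 14, -17) → (4, 0.5, -1) − 0.01·(12, 14, -17) = (3.88, 0.36, -0.83)
Step 2: at (3.88, 0.36, -0.83), ∇h = (10.97, 12.3, -15.68) → (3.88, 0.36, -0.83) − 0.01·(10.97, 12.3, -15.68) = (3.7703, 0.237, -0.6732)
Step 3: at (3.7703, 0.237, -0.6732), ∇h = (10.0342, 10.783, -14.4777) → (3.7703, 0.237, -0.6732) − 0.01·(10.0342, 10.783, -14.4777) = (3.669958, 0.12917, -0.528423)
h(3.669958, 0.12917, -0.528423) = 20.996273407464

20.996273407464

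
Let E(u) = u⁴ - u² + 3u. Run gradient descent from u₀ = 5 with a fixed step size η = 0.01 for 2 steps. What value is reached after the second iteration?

E′(u) = 4u³ - 2u + 3
u₁ = 5 − 0.01·493 = 0.07
u₂ = 0.07 − 0.01·2.861372 = 0.04138628

0.04138628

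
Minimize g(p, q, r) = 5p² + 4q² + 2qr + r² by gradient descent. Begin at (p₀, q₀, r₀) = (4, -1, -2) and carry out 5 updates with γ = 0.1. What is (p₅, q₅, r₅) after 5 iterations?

∇g = (10p, 8q + 2r, 2q + 2r)
(p₁, q₁, r₁) = (4, -1, -2) − 0.1·(40, -12, -6) = (0, 0.2, -1.4)
(p₂, q₂, r₂) = (0, 0.2, -1.4) − 0.1·(0, -1.2, -2.4) = (0, 0.32, -1.16)
(p₃, q₃, r₃) = (0, 0.32, -1.16) − 0.1·(0, 0.24, -1.68) = (0, 0.296, -0.992)
(p₄, q₄, r₄) = (0, 0.296, -0.992) − 0.1·(0, 0.384, -1.392) = (0, 0.2576, -0.8528)
(p₅, q₅, r₅) = (0, 0.2576, -0.8528) − 0.1·(0, 0.3552, -1.1904) = (0, 0.22208, -0.73376)

(0, 0.22208, -0.73376)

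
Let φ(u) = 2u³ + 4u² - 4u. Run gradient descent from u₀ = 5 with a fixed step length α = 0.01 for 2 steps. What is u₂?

2.337224

φ′(u) = 6u² + 8u - 4
Step 1: φ′(5) = 186; u₁ = 5 − 0.01·186 = 3.14
Step 2: φ′(3.14) = 80.2776; u₂ = 3.14 − 0.01·80.2776 = 2.337224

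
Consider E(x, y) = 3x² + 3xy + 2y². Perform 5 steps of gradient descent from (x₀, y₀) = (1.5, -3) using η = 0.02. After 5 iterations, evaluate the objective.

7.12423912400352

∇E = (6x + 3y, 3x + 4y)
(x₁, y₁) = (1.5, -3) − 0.02·(0, -7.5) = (1.5, -2.85)
(x₂, y₂) = (1.5, -2.85) − 0.02·(0.45, -6.9) = (1.491, -2.712)
(x₃, y₃) = (1.491, -2.712) − 0.02·(0.81, -6.375) = (1.4748, -2.5845)
(x₄, y₄) = (1.4748, -2.5845) − 0.02·(1.0953, -5.9136) = (1.452894, -2.466228)
(x₅, y₅) = (1.452894, -2.466228) − 0.02·(1.31868, -5.50623) = (1.4265204, -2.3561034)
E(1.4265204, -2.3561034) = 7.12423912400352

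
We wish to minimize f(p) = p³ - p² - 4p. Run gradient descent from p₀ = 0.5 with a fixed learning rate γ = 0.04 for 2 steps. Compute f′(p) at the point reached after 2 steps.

f′(p) = 3p² - 2p - 4
p₁ = 0.5 − 0.04·(-4.25) = 0.67
p₂ = 0.67 − 0.04·(-3.9933) = 0.829732
f′(p) at (0.829732) = -3.594098424528

-3.594098424528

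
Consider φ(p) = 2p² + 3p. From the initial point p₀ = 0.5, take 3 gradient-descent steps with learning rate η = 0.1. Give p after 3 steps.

φ′(p) = 4p + 3
p₁ = 0.5 − 0.1·5 = 0
p₂ = 0 − 0.1·3 = -0.3
p₃ = -0.3 − 0.1·1.8 = -0.48

-0.48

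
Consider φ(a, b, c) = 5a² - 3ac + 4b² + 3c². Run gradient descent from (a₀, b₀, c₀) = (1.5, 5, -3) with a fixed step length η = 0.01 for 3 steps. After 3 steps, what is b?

∇φ = (10a - 3c, 8b, -3a + 6c)
(a₁, b₁, c₁) = (1.5, 5, -3) − 0.01·(24, 40, -22.5) = (1.26, 4.6, -2.775)
(a₂, b₂, c₂) = (1.26, 4.6, -2.775) − 0.01·(20.925, 36.8, -20.43) = (1.05075, 4.232, -2.5707)
(a₃, b₃, c₃) = (1.05075, 4.232, -2.5707) − 0.01·(18.2196, 33.856, -18.57645) = (0.868554, 3.89344, -2.3849355)
b = 3.89344

3.89344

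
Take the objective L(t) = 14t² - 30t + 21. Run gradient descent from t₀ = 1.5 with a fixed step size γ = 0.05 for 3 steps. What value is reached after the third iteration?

1.044

L′(t) = 28t - 30
t₁ = 1.5 − 0.05·12 = 0.9
t₂ = 0.9 − 0.05·(-4.8) = 1.14
t₃ = 1.14 − 0.05·1.92 = 1.044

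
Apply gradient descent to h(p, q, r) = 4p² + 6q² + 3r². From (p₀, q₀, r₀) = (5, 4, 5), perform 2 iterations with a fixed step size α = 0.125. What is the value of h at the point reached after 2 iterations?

6.29296875

∇h = (8p, 12q, 6r)
(p₁, q₁, r₁) = (5, 4, 5) − 0.125·(40, 48, 30) = (0, -2, 1.25)
(p₂, q₂, r₂) = (0, -2, 1.25) − 0.125·(0, -24, 7.5) = (0, 1, 0.3125)
h(0, 1, 0.3125) = 6.29296875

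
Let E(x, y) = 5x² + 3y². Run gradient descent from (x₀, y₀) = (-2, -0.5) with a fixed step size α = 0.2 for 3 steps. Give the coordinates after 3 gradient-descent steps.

∇E = (10x, 6y)
Step 1: at (-2, -0.5), ∇E = (-20, -3) → (-2, -0.5) − 0.2·(-20, -3) = (2, 0.1)
Step 2: at (2, 0.1), ∇E = (20, 0.6) → (2, 0.1) − 0.2·(20, 0.6) = (-2, -0.02)
Step 3: at (-2, -0.02), ∇E = (-20, -0.12) → (-2, -0.02) − 0.2·(-20, -0.12) = (2, 0.004)

(2, 0.004)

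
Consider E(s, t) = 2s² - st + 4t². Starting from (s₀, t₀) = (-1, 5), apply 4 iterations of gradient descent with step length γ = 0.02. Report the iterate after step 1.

(-0.82, 4.18)

∇E = (4s - t, -s + 8t)
Step 1: at (-1, 5), ∇E = (-9, 41) → (-1, 5) − 0.02·(-9, 41) = (-0.82, 4.18)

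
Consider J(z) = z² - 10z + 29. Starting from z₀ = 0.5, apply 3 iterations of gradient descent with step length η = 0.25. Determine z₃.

J′(z) = 2z - 10
Step 1: J′(0.5) = -9; z₁ = 0.5 − 0.25·(-9) = 2.75
Step 2: J′(2.75) = -4.5; z₂ = 2.75 − 0.25·(-4.5) = 3.875
Step 3: J′(3.875) = -2.25; z₃ = 3.875 − 0.25·(-2.25) = 4.4375

4.4375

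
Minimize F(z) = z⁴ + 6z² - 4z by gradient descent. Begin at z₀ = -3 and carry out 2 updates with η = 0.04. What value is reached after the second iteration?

-2.30513408

F′(z) = 4z³ + 12z - 4
Step 1: F′(-3) = -148; z₁ = -3 − 0.04·(-148) = 2.92
Step 2: F′(2.92) = 130.628352; z₂ = 2.92 − 0.04·130.628352 = -2.30513408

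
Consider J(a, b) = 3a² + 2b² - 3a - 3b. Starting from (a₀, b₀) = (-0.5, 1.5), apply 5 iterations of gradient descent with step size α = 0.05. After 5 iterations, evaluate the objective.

-1.6694614701

∇J = (6a - 3, 4b - 3)
Step 1: at (-0.5, 1.5), ∇J = (-6, 3) → (-0.5, 1.5) − 0.05·(-6, 3) = (-0.2, 1.35)
Step 2: at (-0.2, 1.35), ∇J = (-4.2, 2.4) → (-0.2, 1.35) − 0.05·(-4.2, 2.4) = (0.01, 1.23)
Step 3: at (0.01, 1.23), ∇J = (-2.94, 1.92) → (0.01, 1.23) − 0.05·(-2.94, 1.92) = (0.157, 1.134)
Step 4: at (0.157, 1.134), ∇J = (-2.058, 1.536) → (0.157, 1.134) − 0.05·(-2.058, 1.536) = (0.2599, 1.0572)
Step 5: at (0.2599, 1.0572), ∇J = (-1.4406, 1.2288) → (0.2599, 1.0572) − 0.05·(-1.4406, 1.2288) = (0.33193, 0.99576)
J(0.33193, 0.99576) = -1.6694614701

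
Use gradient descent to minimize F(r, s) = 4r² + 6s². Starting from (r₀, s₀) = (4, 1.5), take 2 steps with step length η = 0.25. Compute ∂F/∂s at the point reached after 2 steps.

∇F = (8r, 12s)
Step 1: at (4, 1.5), ∇F = (32, 18) → (4, 1.5) − 0.25·(32, 18) = (-4, -3)
Step 2: at (-4, -3), ∇F = (-32, -36) → (-4, -3) − 0.25·(-32, -36) = (4, 6)
∂F/∂s at (4, 6) = 72

72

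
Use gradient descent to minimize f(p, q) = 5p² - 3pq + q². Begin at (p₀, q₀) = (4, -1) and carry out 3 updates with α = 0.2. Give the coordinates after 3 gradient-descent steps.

(-6.688, 2.4)

∇f = (10p - 3q, -3p + 2q)
Step 1: at (4, -1), ∇f = (43, -14) → (4, -1) − 0.2·(43, -14) = (-4.6, 1.8)
Step 2: at (-4.6, 1.8), ∇f = (-51.4, 17.4) → (-4.6, 1.8) − 0.2·(-51.4, 17.4) = (5.68, -1.68)
Step 3: at (5.68, -1.68), ∇f = (61.84, -20.4) → (5.68, -1.68) − 0.2·(61.84, -20.4) = (-6.688, 2.4)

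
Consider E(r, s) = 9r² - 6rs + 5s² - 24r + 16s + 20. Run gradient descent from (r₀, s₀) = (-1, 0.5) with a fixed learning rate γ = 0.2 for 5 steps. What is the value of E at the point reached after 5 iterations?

∇E = (18r - 6s - 24, -6r + 10s + 16)
(r₁, s₁) = (-1, 0.5) − 0.2·(-45, 27) = (8, -4.9)
(r₂, s₂) = (8, -4.9) − 0.2·(149.4, -81) = (-21.88, 11.3)
(r₃, s₃) = (-21.88, 11.3) − 0.2·(-485.64, 260.28) = (75.248, -40.756)
(r₄, s₄) = (75.248, -40.756) − 0.2·(1575, -843.048) = (-239.752, 127.8536)
(r₅, s₅) = (-239.752, 127.8536) − 0.2·(-5106.6576, 2733.048) = (781.57952, -418.756)
E(781.57952, -418.756) = 8312890.5288135936

8312890.5288135936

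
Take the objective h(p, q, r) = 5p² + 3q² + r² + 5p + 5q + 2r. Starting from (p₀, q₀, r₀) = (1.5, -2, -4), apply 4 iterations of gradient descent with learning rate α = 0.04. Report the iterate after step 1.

(0.7, -1.72, -3.76)

∇h = (10p + 5, 6q + 5, 2r + 2)
(p₁, q₁, r₁) = (1.5, -2, -4) − 0.04·(20, -7, -6) = (0.7, -1.72, -3.76)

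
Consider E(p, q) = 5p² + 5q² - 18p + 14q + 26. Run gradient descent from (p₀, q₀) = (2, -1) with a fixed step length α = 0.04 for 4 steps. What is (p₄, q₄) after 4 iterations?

(1.82592, -1.34816)

∇E = (10p - 18, 10q + 14)
(p₁, q₁) = (2, -1) − 0.04·(2, 4) = (1.92, -1.16)
(p₂, q₂) = (1.92, -1.16) − 0.04·(1.2, 2.4) = (1.872, -1.256)
(p₃, q₃) = (1.872, -1.256) − 0.04·(0.72, 1.44) = (1.8432, -1.3136)
(p₄, q₄) = (1.8432, -1.3136) − 0.04·(0.432, 0.864) = (1.82592, -1.34816)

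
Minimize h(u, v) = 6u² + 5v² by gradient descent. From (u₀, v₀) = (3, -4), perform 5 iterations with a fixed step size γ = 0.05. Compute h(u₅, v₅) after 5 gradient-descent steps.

0.0837873104

∇h = (12u, 10v)
(u₁, v₁) = (3, -4) − 0.05·(36, -40) = (1.2, -2)
(u₂, v₂) = (1.2, -2) − 0.05·(14.4, -20) = (0.48, -1)
(u₃, v₃) = (0.48, -1) − 0.05·(5.76, -10) = (0.192, -0.5)
(u₄, v₄) = (0.192, -0.5) − 0.05·(2.304, -5) = (0.0768, -0.25)
(u₅, v₅) = (0.0768, -0.25) − 0.05·(0.9216, -2.5) = (0.03072, -0.125)
h(0.03072, -0.125) = 0.0837873104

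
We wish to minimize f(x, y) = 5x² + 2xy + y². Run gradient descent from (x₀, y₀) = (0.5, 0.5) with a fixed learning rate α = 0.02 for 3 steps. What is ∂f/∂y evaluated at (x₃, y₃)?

∇f = (10x + 2y, 2x + 2y)
Step 1: at (0.5, 0.5), ∇f = (6, 2) → (0.5, 0.5) − 0.02·(6, 2) = (0.38, 0.46)
Step 2: at (0.38, 0.46), ∇f = (4.72, 1.68) → (0.38, 0.46) − 0.02·(4.72, 1.68) = (0.2856, 0.4264)
Step 3: at (0.2856, 0.4264), ∇f = (3.7088, 1.424) → (0.2856, 0.4264) − 0.02·(3.7088, 1.424) = (0.211424, 0.39792)
∂f/∂y at (0.211424, 0.39792) = 1.218688

1.218688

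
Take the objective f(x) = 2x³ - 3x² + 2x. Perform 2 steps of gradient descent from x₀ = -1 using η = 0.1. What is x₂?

-7.496

f′(x) = 6x² - 6x + 2
Step 1: f′(-1) = 14; x₁ = -1 − 0.1·14 = -2.4
Step 2: f′(-2.4) = 50.96; x₂ = -2.4 − 0.1·50.96 = -7.496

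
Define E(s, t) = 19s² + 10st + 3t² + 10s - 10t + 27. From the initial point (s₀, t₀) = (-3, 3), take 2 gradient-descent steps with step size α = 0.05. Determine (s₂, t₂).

(-3.18, 3.02)

∇E = (38s + 10t + 10, 10s + 6t - 10)
Step 1: at (-3, 3), ∇E = (-74, -22) → (-3, 3) − 0.05·(-74, -22) = (0.7, 4.1)
Step 2: at (0.7, 4.1), ∇E = (77.6, 21.6) → (0.7, 4.1) − 0.05·(77.6, 21.6) = (-3.18, 3.02)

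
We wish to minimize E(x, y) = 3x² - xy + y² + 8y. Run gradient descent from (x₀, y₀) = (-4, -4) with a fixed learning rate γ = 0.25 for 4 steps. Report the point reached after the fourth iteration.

∇E = (6x - y, -x + 2y + 8)
(x₁, y₁) = (-4, -4) − 0.25·(-20, 4) = (1, -5)
(x₂, y₂) = (1, -5) − 0.25·(11, -3) = (-1.75, -4.25)
(x₃, y₃) = (-1.75, -4.25) − 0.25·(-6.25, 1.25) = (-0.1875, -4.5625)
(x₄, y₄) = (-0.1875, -4.5625) − 0.25·(3.4375, -0.9375) = (-1.046875, -4.328125)

(-1.046875, -4.328125)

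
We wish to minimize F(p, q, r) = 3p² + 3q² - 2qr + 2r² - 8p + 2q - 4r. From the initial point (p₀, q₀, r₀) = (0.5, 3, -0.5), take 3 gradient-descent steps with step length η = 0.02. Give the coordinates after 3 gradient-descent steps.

∇F = (6p - 8, 6q - 2r + 2, -2q + 4r - 4)
(p₁, q₁, r₁) = (0.5, 3, -0.5) − 0.02·(-5, 21, -12) = (0.6, 2.58, -0.26)
(p₂, q₂, r₂) = (0.6, 2.58, -0.26) − 0.02·(-4.4, 18, -10.2) = (0.688, 2.22, -0.056)
(p₃, q₃, r₃) = (0.688, 2.22, -0.056) − 0.02·(-3.872, 15.432, -8.664) = (0.76544, 1.91136, 0.11728)

(0.76544, 1.91136, 0.11728)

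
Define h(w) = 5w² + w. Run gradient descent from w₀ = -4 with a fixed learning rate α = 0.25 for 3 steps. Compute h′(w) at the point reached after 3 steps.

131.625

h′(w) = 10w + 1
w₁ = -4 − 0.25·(-39) = 5.75
w₂ = 5.75 − 0.25·58.5 = -8.875
w₃ = -8.875 − 0.25·(-87.75) = 13.0625
h′(w) at (13.0625) = 131.625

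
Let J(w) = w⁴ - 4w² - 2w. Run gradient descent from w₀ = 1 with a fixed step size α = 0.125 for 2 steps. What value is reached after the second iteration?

1.0703125

J′(w) = 4w³ - 8w - 2
Step 1: J′(1) = -6; w₁ = 1 − 0.125·(-6) = 1.75
Step 2: J′(1.75) = 5.4375; w₂ = 1.75 − 0.125·5.4375 = 1.0703125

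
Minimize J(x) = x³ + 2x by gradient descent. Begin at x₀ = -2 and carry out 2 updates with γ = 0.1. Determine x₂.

J′(x) = 3x² + 2
x₁ = -2 − 0.1·14 = -3.4
x₂ = -3.4 − 0.1·36.68 = -7.068

-7.068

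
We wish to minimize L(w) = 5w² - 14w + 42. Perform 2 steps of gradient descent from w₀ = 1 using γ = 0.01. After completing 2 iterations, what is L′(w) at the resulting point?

-3.24

L′(w) = 10w - 14
Step 1: L′(1) = -4; w₁ = 1 − 0.01·(-4) = 1.04
Step 2: L′(1.04) = -3.6; w₂ = 1.04 − 0.01·(-3.6) = 1.076
L′(w) at (1.076) = -3.24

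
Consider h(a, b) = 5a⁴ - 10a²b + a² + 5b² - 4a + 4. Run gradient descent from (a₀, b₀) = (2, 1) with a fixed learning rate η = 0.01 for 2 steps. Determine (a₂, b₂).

(0.9296, 1.234)

∇h = (20a³ - 20ab + 2a - 4, -10a² + 10b)
(a₁, b₁) = (2, 1) − 0.01·(120, -30) = (0.8, 1.3)
(a₂, b₂) = (0.8, 1.3) − 0.01·(-12.96, 6.6) = (0.9296, 1.234)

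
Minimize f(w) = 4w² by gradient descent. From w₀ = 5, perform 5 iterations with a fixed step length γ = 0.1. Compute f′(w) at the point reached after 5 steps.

0.0128

f′(w) = 8w
w₁ = 5 − 0.1·40 = 1
w₂ = 1 − 0.1·8 = 0.2
w₃ = 0.2 − 0.1·1.6 = 0.04
w₄ = 0.04 − 0.1·0.32 = 0.008
w₅ = 0.008 − 0.1·0.064 = 0.0016
f′(w) at (0.0016) = 0.0128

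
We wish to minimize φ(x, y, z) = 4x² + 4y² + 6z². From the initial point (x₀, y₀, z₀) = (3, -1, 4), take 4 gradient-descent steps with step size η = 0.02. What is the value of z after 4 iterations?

∇φ = (8x, 8y, 12z)
Step 1: at (3, -1, 4), ∇φ = (24, -8, 48) → (3, -1, 4) − 0.02·(24, -8, 48) = (2.52, -0.84, 3.04)
Step 2: at (2.52, -0.84, 3.04), ∇φ = (20.16, -6.72, 36.48) → (2.52, -0.84, 3.04) − 0.02·(20.16, -6.72, 36.48) = (2.1168, -0.7056, 2.3104)
Step 3: at (2.1168, -0.7056, 2.3104), ∇φ = (16.9344, -5.6448, 27.7248) → (2.1168, -0.7056, 2.3104) − 0.02·(16.9344, -5.6448, 27.7248) = (1.778112, -0.592704, 1.755904)
Step 4: at (1.778112, -0.592704, 1.755904), ∇φ = (14.224896, -4.741632, 21.070848) → (1.778112, -0.592704, 1.755904) − 0.02·(14.224896, -4.741632, 21.070848) = (1.49361408, -0.49787136, 1.33448704)
z = 1.33448704

1.33448704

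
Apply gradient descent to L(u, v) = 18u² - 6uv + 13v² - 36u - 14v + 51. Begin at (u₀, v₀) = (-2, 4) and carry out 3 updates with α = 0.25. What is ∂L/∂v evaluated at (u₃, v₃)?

-49149.75

∇L = (36u - 6v - 36, -6u + 26v - 14)
(u₁, v₁) = (-2, 4) − 0.25·(-132, 102) = (31, -21.5)
(u₂, v₂) = (31, -21.5) − 0.25·(1209, -759) = (-271.25, 168.25)
(u₃, v₃) = (-271.25, 168.25) − 0.25·(-10810.5, 5988) = (2431.375, -1328.75)
∂L/∂v at (2431.375, -1328.75) = -49149.75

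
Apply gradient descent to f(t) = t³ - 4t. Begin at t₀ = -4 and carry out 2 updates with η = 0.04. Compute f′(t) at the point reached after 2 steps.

271.404618924032

f′(t) = 3t² - 4
t₁ = -4 − 0.04·44 = -5.76
t₂ = -5.76 − 0.04·95.5328 = -9.581312
f′(t) at (-9.581312) = 271.404618924032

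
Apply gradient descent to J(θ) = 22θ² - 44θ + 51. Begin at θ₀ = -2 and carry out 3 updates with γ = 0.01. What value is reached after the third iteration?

0.473152

J′(θ) = 44θ - 44
Step 1: J′(-2) = -132; θ₁ = -2 − 0.01·(-132) = -0.68
Step 2: J′(-0.68) = -73.92; θ₂ = -0.68 − 0.01·(-73.92) = 0.0592
Step 3: J′(0.0592) = -41.3952; θ₃ = 0.0592 − 0.01·(-41.3952) = 0.473152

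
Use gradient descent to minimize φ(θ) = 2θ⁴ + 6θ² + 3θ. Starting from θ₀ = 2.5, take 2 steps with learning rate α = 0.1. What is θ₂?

1884.4696

φ′(θ) = 8θ³ + 12θ + 3
Step 1: φ′(2.5) = 158; θ₁ = 2.5 − 0.1·158 = -13.3
Step 2: φ′(-13.3) = -18977.696; θ₂ = -13.3 − 0.1·(-18977.696) = 1884.4696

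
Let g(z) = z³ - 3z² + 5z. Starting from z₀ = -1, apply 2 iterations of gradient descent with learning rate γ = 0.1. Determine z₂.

g′(z) = 3z² - 6z + 5
Step 1: g′(-1) = 14; z₁ = -1 − 0.1·14 = -2.4
Step 2: g′(-2.4) = 36.68; z₂ = -2.4 − 0.1·36.68 = -6.068

-6.068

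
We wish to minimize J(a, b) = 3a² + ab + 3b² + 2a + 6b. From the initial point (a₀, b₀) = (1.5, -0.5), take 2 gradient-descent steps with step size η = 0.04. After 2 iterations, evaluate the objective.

-0.188928

∇J = (6a + b + 2, a + 6b + 6)
(a₁, b₁) = (1.5, -0.5) − 0.04·(10.5, 4.5) = (1.08, -0.68)
(a₂, b₂) = (1.08, -0.68) − 0.04·(7.8, 3) = (0.768, -0.8)
J(0.768, -0.8) = -0.188928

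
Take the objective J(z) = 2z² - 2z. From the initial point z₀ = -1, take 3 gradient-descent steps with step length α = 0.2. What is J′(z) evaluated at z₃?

-0.048

J′(z) = 4z - 2
z₁ = -1 − 0.2·(-6) = 0.2
z₂ = 0.2 − 0.2·(-1.2) = 0.44
z₃ = 0.44 − 0.2·(-0.24) = 0.488
J′(z) at (0.488) = -0.048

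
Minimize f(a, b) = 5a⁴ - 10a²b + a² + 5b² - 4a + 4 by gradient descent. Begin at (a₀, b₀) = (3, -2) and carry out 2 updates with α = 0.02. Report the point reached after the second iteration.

∇f = (20a³ - 20ab + 2a - 4, -10a² + 10b)
(a₁, b₁) = (3, -2) − 0.02·(662, -110) = (-10.24, 0.2)
(a₂, b₂) = (-10.24, 0.2) − 0.02·(-21458.35648, -1046.576) = (418.9271296, 21.13152)

(418.9271296, 21.13152)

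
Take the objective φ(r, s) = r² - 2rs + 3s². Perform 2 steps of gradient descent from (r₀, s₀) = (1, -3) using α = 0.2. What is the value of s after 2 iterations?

∇φ = (2r - 2s, -2r + 6s)
Step 1: at (1, -3), ∇φ = (8, -20) → (1, -3) − 0.2·(8, -20) = (-0.6, 1)
Step 2: at (-0.6, 1), ∇φ = (-3.2, 7.2) → (-0.6, 1) − 0.2·(-3.2, 7.2) = (0.04, -0.44)
s = -0.44

-0.44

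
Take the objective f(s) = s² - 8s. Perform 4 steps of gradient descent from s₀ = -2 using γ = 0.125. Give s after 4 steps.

2.1015625

f′(s) = 2s - 8
s₁ = -2 − 0.125·(-12) = -0.5
s₂ = -0.5 − 0.125·(-9) = 0.625
s₃ = 0.625 − 0.125·(-6.75) = 1.46875
s₄ = 1.46875 − 0.125·(-5.0625) = 2.1015625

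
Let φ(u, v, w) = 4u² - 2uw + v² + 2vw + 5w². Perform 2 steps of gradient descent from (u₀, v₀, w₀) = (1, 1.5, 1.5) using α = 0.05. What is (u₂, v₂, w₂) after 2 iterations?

∇φ = (8u - 2w, 2v + 2w, -2u + 2v + 10w)
(u₁, v₁, w₁) = (1, 1.5, 1.5) − 0.05·(5, 6, 16) = (0.75, 1.2, 0.7)
(u₂, v₂, w₂) = (0.75, 1.2, 0.7) − 0.05·(4.6, 3.8, 7.9) = (0.52, 1.01, 0.305)

(0.52, 1.01, 0.305)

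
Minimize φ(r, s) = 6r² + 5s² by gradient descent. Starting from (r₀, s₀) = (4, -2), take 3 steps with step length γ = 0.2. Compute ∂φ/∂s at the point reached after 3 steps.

∇φ = (12r, 10s)
(r₁, s₁) = (4, -2) − 0.2·(48, -20) = (-5.6, 2)
(r₂, s₂) = (-5.6, 2) − 0.2·(-67.2, 20) = (7.84, -2)
(r₃, s₃) = (7.84, -2) − 0.2·(94.08, -20) = (-10.976, 2)
∂φ/∂s at (-10.976, 2) = 20

20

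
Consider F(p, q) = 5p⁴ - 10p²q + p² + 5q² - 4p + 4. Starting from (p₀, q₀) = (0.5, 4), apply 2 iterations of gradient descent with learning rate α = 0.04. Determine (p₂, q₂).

(-1.2721024, 3.29776)

∇F = (20p³ - 20pq + 2p - 4, -10p² + 10q)
Step 1: at (0.5, 4), ∇F = (-40.5, 37.5) → (0.5, 4) − 0.04·(-40.5, 37.5) = (2.12, 2.5)
Step 2: at (2.12, 2.5), ∇F = (84.80256, -19.944) → (2.12, 2.5) − 0.04·(84.80256, -19.944) = (-1.2721024, 3.29776)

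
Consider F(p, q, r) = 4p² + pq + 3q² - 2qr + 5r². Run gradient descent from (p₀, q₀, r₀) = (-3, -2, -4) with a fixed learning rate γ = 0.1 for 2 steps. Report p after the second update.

∇F = (8p + q, p + 6q - 2r, -2q + 10r)
Step 1: at (-3, -2, -4), ∇F = (-26, -7, -36) → (-3, -2, -4) − 0.1·(-26, -7, -36) = (-0.4, -1.3, -0.4)
Step 2: at (-0.4, -1.3, -0.4), ∇F = (-4.5, -7.4, -1.4) → (-0.4, -1.3, -0.4) − 0.1·(-4.5, -7.4, -1.4) = (0.05, -0.56, -0.26)
p = 0.05

0.05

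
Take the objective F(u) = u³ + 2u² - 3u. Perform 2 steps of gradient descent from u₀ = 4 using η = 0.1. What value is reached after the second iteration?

F′(u) = 3u² + 4u - 3
Step 1: F′(4) = 61; u₁ = 4 − 0.1·61 = -2.1
Step 2: F′(-2.1) = 1.83; u₂ = -2.1 − 0.1·1.83 = -2.283

-2.283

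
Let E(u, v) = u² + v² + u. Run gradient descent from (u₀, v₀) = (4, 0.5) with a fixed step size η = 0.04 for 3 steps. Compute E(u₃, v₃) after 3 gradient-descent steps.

∇E = (2u + 1, 2v)
Step 1: at (4, 0.5), ∇E = (9, 1) → (4, 0.5) − 0.04·(9, 1) = (3.64, 0.46)
Step 2: at (3.64, 0.46), ∇E = (8.28, 0.92) → (3.64, 0.46) − 0.04·(8.28, 0.92) = (3.3088, 0.4232)
Step 3: at (3.3088, 0.4232), ∇E = (7.6176, 0.8464) → (3.3088, 0.4232) − 0.04·(7.6176, 0.8464) = (3.004096, 0.389344)
E(3.004096, 0.389344) = 12.180277527552

12.180277527552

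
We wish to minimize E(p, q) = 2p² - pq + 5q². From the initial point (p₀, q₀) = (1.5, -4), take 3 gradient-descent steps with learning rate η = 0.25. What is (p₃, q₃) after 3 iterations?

(-2.453125, 15.1171875)

∇E = (4p - q, -p + 10q)
Step 1: at (1.5, -4), ∇E = (10, -41.5) → (1.5, -4) − 0.25·(10, -41.5) = (-1, 6.375)
Step 2: at (-1, 6.375), ∇E = (-10.375, 64.75) → (-1, 6.375) − 0.25·(-10.375, 64.75) = (1.59375, -9.8125)
Step 3: at (1.59375, -9.8125), ∇E = (16.1875, -99.71875) → (1.59375, -9.8125) − 0.25·(16.1875, -99.71875) = (-2.453125, 15.1171875)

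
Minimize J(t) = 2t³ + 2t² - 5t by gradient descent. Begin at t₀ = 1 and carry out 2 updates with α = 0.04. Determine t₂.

J′(t) = 6t² + 4t - 5
t₁ = 1 − 0.04·5 = 0.8
t₂ = 0.8 − 0.04·2.04 = 0.7184

0.7184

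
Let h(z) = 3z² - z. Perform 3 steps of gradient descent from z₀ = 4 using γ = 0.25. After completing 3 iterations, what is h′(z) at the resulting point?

-2.875

h′(z) = 6z - 1
z₁ = 4 − 0.25·23 = -1.75
z₂ = -1.75 − 0.25·(-11.5) = 1.125
z₃ = 1.125 − 0.25·5.75 = -0.3125
h′(z) at (-0.3125) = -2.875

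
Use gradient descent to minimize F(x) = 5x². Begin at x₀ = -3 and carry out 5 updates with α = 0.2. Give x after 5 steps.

3

F′(x) = 10x
x₁ = -3 − 0.2·(-30) = 3
x₂ = 3 − 0.2·30 = -3
x₃ = -3 − 0.2·(-30) = 3
x₄ = 3 − 0.2·30 = -3
x₅ = -3 − 0.2·(-30) = 3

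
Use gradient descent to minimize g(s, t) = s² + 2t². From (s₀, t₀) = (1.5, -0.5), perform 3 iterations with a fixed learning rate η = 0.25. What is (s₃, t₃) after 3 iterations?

∇g = (2s, 4t)
(s₁, t₁) = (1.5, -0.5) − 0.25·(3, -2) = (0.75, 0)
(s₂, t₂) = (0.75, 0) − 0.25·(1.5, 0) = (0.375, 0)
(s₃, t₃) = (0.375, 0) − 0.25·(0.75, 0) = (0.1875, 0)

(0.1875, 0)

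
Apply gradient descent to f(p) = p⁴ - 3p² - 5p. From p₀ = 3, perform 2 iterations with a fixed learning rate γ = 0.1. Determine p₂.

58.25

f′(p) = 4p³ - 6p - 5
p₁ = 3 − 0.1·85 = -5.5
p₂ = -5.5 − 0.1·(-637.5) = 58.25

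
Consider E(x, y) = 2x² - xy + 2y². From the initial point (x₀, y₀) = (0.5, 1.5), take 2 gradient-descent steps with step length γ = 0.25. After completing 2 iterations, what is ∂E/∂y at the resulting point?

0.34375

∇E = (4x - y, -x + 4y)
Step 1: at (0.5, 1.5), ∇E = (0.5, 5.5) → (0.5, 1.5) − 0.25·(0.5, 5.5) = (0.375, 0.125)
Step 2: at (0.375, 0.125), ∇E = (1.375, 0.125) → (0.375, 0.125) − 0.25·(1.375, 0.125) = (0.03125, 0.09375)
∂E/∂y at (0.03125, 0.09375) = 0.34375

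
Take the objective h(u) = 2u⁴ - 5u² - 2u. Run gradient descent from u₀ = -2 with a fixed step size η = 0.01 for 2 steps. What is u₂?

-1.38181888

h′(u) = 8u³ - 10u - 2
u₁ = -2 − 0.01·(-46) = -1.54
u₂ = -1.54 − 0.01·(-15.818112) = -1.38181888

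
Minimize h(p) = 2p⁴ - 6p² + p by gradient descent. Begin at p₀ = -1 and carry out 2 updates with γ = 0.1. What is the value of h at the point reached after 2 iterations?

h′(p) = 8p³ - 12p + 1
p₁ = -1 − 0.1·5 = -1.5
p₂ = -1.5 − 0.1·(-8) = -0.7
h(-0.7) = -3.1598

-3.1598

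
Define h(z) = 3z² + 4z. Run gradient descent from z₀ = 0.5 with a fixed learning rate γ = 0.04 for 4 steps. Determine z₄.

h′(z) = 6z + 4
z₁ = 0.5 − 0.04·7 = 0.22
z₂ = 0.22 − 0.04·5.32 = 0.0072
z₃ = 0.0072 − 0.04·4.0432 = -0.154528
z₄ = -0.154528 − 0.04·3.072832 = -0.27744128

-0.27744128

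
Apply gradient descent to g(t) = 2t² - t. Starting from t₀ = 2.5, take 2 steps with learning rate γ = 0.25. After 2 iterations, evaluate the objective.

-0.125

g′(t) = 4t - 1
t₁ = 2.5 − 0.25·9 = 0.25
t₂ = 0.25 − 0.25·0 = 0.25
g(0.25) = -0.125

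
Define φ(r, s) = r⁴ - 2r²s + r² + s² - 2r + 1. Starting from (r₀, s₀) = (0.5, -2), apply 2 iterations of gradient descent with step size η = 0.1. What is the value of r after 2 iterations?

0.22565

∇φ = (4r³ - 4rs + 2r - 2, -2r² + 2s)
(r₁, s₁) = (0.5, -2) − 0.1·(3.5, -4.5) = (0.15, -1.55)
(r₂, s₂) = (0.15, -1.55) − 0.1·(-0.7565, -3.145) = (0.22565, -1.2355)
r = 0.22565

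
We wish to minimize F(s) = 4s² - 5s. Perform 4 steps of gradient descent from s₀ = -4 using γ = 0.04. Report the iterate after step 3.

F′(s) = 8s - 5
Step 1: F′(-4) = -37; s₁ = -4 − 0.04·(-37) = -2.52
Step 2: F′(-2.52) = -25.16; s₂ = -2.52 − 0.04·(-25.16) = -1.5136
Step 3: F′(-1.5136) = -17.1088; s₃ = -1.5136 − 0.04·(-17.1088) = -0.829248

-0.829248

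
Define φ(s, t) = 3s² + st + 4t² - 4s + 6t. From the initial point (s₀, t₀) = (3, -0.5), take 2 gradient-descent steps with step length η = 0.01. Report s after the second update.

∇φ = (6s + t - 4, s + 8t + 6)
(s₁, t₁) = (3, -0.5) − 0.01·(13.5, 5) = (2.865, -0.55)
(s₂, t₂) = (2.865, -0.55) − 0.01·(12.64, 4.465) = (2.7386, -0.59465)
s = 2.7386

2.7386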